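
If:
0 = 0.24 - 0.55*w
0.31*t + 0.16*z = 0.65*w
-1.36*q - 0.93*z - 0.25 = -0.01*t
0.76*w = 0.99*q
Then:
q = 0.33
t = 1.30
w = 0.44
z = -0.74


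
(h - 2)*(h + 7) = h^2 + 5*h - 14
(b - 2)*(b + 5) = b^2 + 3*b - 10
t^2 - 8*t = t*(t - 8)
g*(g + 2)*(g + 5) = g^3 + 7*g^2 + 10*g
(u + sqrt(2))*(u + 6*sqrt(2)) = u^2 + 7*sqrt(2)*u + 12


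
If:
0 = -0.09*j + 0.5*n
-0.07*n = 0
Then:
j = 0.00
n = 0.00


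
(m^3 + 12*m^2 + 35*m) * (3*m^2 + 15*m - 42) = 3*m^5 + 51*m^4 + 243*m^3 + 21*m^2 - 1470*m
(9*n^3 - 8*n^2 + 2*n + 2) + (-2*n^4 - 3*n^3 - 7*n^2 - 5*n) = -2*n^4 + 6*n^3 - 15*n^2 - 3*n + 2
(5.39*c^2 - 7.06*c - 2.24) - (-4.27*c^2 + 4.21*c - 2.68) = 9.66*c^2 - 11.27*c + 0.44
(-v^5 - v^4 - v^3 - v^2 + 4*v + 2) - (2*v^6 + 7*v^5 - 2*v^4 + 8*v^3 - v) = -2*v^6 - 8*v^5 + v^4 - 9*v^3 - v^2 + 5*v + 2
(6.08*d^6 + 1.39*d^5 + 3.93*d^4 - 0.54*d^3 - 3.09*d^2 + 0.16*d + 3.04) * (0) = 0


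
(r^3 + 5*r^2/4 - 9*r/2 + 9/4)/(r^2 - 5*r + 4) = (4*r^2 + 9*r - 9)/(4*(r - 4))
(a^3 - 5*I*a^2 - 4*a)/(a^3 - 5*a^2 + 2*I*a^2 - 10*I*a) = (a^2 - 5*I*a - 4)/(a^2 + a*(-5 + 2*I) - 10*I)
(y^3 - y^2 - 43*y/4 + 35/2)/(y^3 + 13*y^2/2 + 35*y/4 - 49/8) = 2*(2*y^2 - 9*y + 10)/(4*y^2 + 12*y - 7)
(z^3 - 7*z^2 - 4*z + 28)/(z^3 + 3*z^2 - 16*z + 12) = (z^2 - 5*z - 14)/(z^2 + 5*z - 6)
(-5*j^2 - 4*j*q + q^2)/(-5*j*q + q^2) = (j + q)/q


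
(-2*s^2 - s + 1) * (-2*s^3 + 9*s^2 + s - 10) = 4*s^5 - 16*s^4 - 13*s^3 + 28*s^2 + 11*s - 10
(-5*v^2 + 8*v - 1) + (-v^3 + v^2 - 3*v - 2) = -v^3 - 4*v^2 + 5*v - 3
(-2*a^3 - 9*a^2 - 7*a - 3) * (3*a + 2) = -6*a^4 - 31*a^3 - 39*a^2 - 23*a - 6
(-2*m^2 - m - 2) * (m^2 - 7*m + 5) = -2*m^4 + 13*m^3 - 5*m^2 + 9*m - 10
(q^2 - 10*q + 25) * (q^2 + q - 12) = q^4 - 9*q^3 + 3*q^2 + 145*q - 300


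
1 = 1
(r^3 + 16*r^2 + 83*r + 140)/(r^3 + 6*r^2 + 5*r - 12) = (r^2 + 12*r + 35)/(r^2 + 2*r - 3)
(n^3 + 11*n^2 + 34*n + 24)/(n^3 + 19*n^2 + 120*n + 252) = (n^2 + 5*n + 4)/(n^2 + 13*n + 42)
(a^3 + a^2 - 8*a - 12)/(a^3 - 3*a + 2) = (a^2 - a - 6)/(a^2 - 2*a + 1)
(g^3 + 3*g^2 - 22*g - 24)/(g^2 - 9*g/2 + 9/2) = 2*(g^3 + 3*g^2 - 22*g - 24)/(2*g^2 - 9*g + 9)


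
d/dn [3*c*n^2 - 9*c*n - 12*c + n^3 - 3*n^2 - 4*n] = 6*c*n - 9*c + 3*n^2 - 6*n - 4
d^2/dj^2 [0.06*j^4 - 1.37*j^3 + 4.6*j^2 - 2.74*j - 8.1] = 0.72*j^2 - 8.22*j + 9.2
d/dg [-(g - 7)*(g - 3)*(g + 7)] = -3*g^2 + 6*g + 49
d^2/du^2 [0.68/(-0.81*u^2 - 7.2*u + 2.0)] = (0.892296*u^2 + 7.93152*u - 0.68*(1.62*u + 7.2)*(3.24*u + 14.4) - 2.2032)/(0.81*u^2 + 7.2*u - 2.0)^3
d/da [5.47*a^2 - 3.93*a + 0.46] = 10.94*a - 3.93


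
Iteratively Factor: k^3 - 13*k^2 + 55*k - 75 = (k - 5)*(k^2 - 8*k + 15) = (k - 5)^2*(k - 3)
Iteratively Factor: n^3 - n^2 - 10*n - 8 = (n - 4)*(n^2 + 3*n + 2) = (n - 4)*(n + 1)*(n + 2)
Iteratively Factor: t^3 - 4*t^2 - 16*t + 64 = (t - 4)*(t^2 - 16) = (t - 4)^2*(t + 4)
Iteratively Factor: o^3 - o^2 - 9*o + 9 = (o + 3)*(o^2 - 4*o + 3) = (o - 3)*(o + 3)*(o - 1)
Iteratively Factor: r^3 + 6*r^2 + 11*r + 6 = (r + 3)*(r^2 + 3*r + 2) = (r + 2)*(r + 3)*(r + 1)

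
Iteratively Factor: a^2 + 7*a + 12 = (a + 4)*(a + 3)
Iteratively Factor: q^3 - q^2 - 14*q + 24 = (q - 3)*(q^2 + 2*q - 8) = (q - 3)*(q + 4)*(q - 2)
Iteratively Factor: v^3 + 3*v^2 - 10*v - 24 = (v - 3)*(v^2 + 6*v + 8) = (v - 3)*(v + 4)*(v + 2)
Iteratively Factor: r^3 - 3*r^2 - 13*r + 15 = (r - 5)*(r^2 + 2*r - 3) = (r - 5)*(r - 1)*(r + 3)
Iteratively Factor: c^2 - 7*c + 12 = (c - 4)*(c - 3)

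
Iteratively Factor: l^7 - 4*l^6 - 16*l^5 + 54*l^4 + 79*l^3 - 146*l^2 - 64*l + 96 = (l - 1)*(l^6 - 3*l^5 - 19*l^4 + 35*l^3 + 114*l^2 - 32*l - 96) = (l - 4)*(l - 1)*(l^5 + l^4 - 15*l^3 - 25*l^2 + 14*l + 24) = (l - 4)*(l - 1)*(l + 1)*(l^4 - 15*l^2 - 10*l + 24) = (l - 4)*(l - 1)*(l + 1)*(l + 2)*(l^3 - 2*l^2 - 11*l + 12) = (l - 4)^2*(l - 1)*(l + 1)*(l + 2)*(l^2 + 2*l - 3) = (l - 4)^2*(l - 1)*(l + 1)*(l + 2)*(l + 3)*(l - 1)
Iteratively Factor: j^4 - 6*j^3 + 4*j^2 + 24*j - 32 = (j - 4)*(j^3 - 2*j^2 - 4*j + 8) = (j - 4)*(j - 2)*(j^2 - 4) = (j - 4)*(j - 2)^2*(j + 2)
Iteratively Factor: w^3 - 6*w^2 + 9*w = (w - 3)*(w^2 - 3*w) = w*(w - 3)*(w - 3)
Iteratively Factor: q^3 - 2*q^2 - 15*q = (q)*(q^2 - 2*q - 15) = q*(q - 5)*(q + 3)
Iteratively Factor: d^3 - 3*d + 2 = (d + 2)*(d^2 - 2*d + 1) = (d - 1)*(d + 2)*(d - 1)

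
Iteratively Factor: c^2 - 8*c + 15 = (c - 3)*(c - 5)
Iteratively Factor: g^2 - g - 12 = (g + 3)*(g - 4)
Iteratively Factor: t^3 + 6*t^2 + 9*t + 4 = (t + 1)*(t^2 + 5*t + 4) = (t + 1)^2*(t + 4)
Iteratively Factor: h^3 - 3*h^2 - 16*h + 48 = (h - 3)*(h^2 - 16) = (h - 3)*(h + 4)*(h - 4)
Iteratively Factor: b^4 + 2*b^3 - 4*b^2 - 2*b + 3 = (b - 1)*(b^3 + 3*b^2 - b - 3) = (b - 1)*(b + 3)*(b^2 - 1) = (b - 1)^2*(b + 3)*(b + 1)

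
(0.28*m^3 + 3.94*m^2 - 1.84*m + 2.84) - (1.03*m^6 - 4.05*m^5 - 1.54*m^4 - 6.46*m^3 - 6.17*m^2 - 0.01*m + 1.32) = -1.03*m^6 + 4.05*m^5 + 1.54*m^4 + 6.74*m^3 + 10.11*m^2 - 1.83*m + 1.52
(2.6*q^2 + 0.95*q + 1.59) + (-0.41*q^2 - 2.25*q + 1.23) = 2.19*q^2 - 1.3*q + 2.82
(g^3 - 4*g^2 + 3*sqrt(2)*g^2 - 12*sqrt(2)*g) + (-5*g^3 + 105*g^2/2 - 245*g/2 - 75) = -4*g^3 + 3*sqrt(2)*g^2 + 97*g^2/2 - 245*g/2 - 12*sqrt(2)*g - 75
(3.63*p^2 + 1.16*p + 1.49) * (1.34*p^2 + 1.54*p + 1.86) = 4.8642*p^4 + 7.1446*p^3 + 10.5348*p^2 + 4.4522*p + 2.7714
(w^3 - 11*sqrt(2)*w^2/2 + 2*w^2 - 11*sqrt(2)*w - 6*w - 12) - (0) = w^3 - 11*sqrt(2)*w^2/2 + 2*w^2 - 11*sqrt(2)*w - 6*w - 12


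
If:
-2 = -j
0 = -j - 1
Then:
No Solution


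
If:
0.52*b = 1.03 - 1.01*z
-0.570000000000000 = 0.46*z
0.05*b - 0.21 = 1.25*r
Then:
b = 4.39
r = 0.01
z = -1.24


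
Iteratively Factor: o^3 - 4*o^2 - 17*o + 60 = (o - 5)*(o^2 + o - 12) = (o - 5)*(o + 4)*(o - 3)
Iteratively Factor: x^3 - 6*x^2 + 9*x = (x)*(x^2 - 6*x + 9) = x*(x - 3)*(x - 3)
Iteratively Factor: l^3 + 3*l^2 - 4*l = (l)*(l^2 + 3*l - 4) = l*(l + 4)*(l - 1)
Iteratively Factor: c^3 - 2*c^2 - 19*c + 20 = (c + 4)*(c^2 - 6*c + 5) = (c - 5)*(c + 4)*(c - 1)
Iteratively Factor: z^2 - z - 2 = (z - 2)*(z + 1)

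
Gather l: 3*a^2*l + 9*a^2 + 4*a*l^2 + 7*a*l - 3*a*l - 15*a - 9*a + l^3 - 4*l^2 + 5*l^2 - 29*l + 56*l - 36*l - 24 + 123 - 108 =9*a^2 - 24*a + l^3 + l^2*(4*a + 1) + l*(3*a^2 + 4*a - 9) - 9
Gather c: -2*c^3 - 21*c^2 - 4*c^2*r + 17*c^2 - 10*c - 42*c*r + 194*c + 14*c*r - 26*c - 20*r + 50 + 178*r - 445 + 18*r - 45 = -2*c^3 + c^2*(-4*r - 4) + c*(158 - 28*r) + 176*r - 440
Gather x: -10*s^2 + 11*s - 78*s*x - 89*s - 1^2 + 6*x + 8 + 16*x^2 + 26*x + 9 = -10*s^2 - 78*s + 16*x^2 + x*(32 - 78*s) + 16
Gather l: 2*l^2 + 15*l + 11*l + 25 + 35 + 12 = 2*l^2 + 26*l + 72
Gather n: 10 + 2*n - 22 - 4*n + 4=-2*n - 8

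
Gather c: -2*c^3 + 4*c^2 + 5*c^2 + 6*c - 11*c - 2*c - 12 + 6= -2*c^3 + 9*c^2 - 7*c - 6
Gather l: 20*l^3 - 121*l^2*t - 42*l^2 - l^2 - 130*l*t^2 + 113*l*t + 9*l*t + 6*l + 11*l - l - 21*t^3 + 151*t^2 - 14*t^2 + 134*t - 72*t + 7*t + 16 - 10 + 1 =20*l^3 + l^2*(-121*t - 43) + l*(-130*t^2 + 122*t + 16) - 21*t^3 + 137*t^2 + 69*t + 7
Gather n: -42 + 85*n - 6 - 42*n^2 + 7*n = -42*n^2 + 92*n - 48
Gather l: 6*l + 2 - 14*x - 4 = 6*l - 14*x - 2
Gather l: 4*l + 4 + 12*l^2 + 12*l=12*l^2 + 16*l + 4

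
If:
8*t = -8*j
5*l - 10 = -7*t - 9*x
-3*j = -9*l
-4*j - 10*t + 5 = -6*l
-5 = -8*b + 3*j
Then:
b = 25/64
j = -5/8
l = -5/24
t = 5/8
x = 20/27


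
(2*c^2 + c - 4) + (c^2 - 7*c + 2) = 3*c^2 - 6*c - 2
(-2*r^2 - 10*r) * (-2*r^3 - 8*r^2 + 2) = 4*r^5 + 36*r^4 + 80*r^3 - 4*r^2 - 20*r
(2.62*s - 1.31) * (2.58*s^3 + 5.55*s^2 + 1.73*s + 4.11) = 6.7596*s^4 + 11.1612*s^3 - 2.7379*s^2 + 8.5019*s - 5.3841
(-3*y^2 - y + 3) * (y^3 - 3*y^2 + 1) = -3*y^5 + 8*y^4 + 6*y^3 - 12*y^2 - y + 3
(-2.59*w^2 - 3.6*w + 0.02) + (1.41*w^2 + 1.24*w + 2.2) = -1.18*w^2 - 2.36*w + 2.22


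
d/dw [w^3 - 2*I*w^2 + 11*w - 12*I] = 3*w^2 - 4*I*w + 11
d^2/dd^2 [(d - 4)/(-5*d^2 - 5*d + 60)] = 2*(-(d - 4)*(2*d + 1)^2 + 3*(d - 1)*(d^2 + d - 12))/(5*(d^2 + d - 12)^3)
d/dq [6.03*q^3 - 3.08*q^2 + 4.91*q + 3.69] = 18.09*q^2 - 6.16*q + 4.91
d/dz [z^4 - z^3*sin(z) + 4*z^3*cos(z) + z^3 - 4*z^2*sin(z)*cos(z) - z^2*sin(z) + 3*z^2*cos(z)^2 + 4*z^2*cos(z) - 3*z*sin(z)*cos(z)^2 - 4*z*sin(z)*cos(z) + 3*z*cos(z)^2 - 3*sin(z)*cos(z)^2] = -4*z^3*sin(z) - z^3*cos(z) + 4*z^3 - 7*z^2*sin(z) - 3*z^2*sin(2*z) + 11*z^2*cos(z) - 4*z^2*cos(2*z) + 3*z^2 - 2*z*sin(z) - 7*z*sin(2*z) + 29*z*cos(z)/4 - z*cos(2*z) - 9*z*cos(3*z)/4 + 3*z + 9*sin(z)/4 - 2*sin(2*z) - 3*sin(3*z)/4 - 3*sqrt(2)*sin(z + pi/4) + 9*cos(z)/4 + 3*cos(2*z)/2 - 9*cos(3*z)/4 + 3/2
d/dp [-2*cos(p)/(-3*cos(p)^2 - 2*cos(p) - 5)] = 2*(3*cos(p)^2 - 5)*sin(p)/(-3*sin(p)^2 + 2*cos(p) + 8)^2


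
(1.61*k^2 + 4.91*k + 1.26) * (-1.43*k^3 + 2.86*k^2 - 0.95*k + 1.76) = -2.3023*k^5 - 2.4167*k^4 + 10.7113*k^3 + 1.7727*k^2 + 7.4446*k + 2.2176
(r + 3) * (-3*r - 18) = -3*r^2 - 27*r - 54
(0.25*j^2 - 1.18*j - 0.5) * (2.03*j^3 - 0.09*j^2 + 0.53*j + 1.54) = 0.5075*j^5 - 2.4179*j^4 - 0.7763*j^3 - 0.1954*j^2 - 2.0822*j - 0.77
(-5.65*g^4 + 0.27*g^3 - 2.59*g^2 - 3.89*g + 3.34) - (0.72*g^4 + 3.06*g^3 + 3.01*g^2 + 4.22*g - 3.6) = -6.37*g^4 - 2.79*g^3 - 5.6*g^2 - 8.11*g + 6.94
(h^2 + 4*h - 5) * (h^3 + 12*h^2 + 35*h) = h^5 + 16*h^4 + 78*h^3 + 80*h^2 - 175*h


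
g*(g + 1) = g^2 + g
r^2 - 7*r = r*(r - 7)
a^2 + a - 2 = (a - 1)*(a + 2)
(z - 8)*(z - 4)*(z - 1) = z^3 - 13*z^2 + 44*z - 32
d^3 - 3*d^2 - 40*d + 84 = (d - 7)*(d - 2)*(d + 6)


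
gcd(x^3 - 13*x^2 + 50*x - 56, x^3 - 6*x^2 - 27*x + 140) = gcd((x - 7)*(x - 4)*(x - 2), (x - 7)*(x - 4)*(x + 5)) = x^2 - 11*x + 28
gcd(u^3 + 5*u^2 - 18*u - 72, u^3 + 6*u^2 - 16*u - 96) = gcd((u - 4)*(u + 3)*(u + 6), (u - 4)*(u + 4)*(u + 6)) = u^2 + 2*u - 24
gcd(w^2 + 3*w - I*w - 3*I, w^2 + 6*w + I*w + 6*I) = 1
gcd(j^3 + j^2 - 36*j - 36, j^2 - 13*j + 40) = 1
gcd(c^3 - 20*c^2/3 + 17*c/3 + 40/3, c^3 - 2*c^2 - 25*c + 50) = c - 5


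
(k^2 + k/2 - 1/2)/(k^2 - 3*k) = (2*k^2 + k - 1)/(2*k*(k - 3))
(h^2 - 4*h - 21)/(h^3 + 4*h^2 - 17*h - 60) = (h - 7)/(h^2 + h - 20)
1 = 1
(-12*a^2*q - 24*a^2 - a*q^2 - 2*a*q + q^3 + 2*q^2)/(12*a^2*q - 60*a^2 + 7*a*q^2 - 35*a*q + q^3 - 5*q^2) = (-4*a*q - 8*a + q^2 + 2*q)/(4*a*q - 20*a + q^2 - 5*q)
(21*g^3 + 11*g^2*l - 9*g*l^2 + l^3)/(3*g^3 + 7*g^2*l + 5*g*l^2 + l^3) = (21*g^2 - 10*g*l + l^2)/(3*g^2 + 4*g*l + l^2)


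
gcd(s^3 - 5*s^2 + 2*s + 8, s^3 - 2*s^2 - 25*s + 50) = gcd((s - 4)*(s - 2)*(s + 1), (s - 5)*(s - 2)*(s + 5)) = s - 2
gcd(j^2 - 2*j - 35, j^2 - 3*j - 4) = 1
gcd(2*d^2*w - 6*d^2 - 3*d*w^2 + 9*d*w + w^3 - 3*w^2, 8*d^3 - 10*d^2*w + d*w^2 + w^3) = 2*d^2 - 3*d*w + w^2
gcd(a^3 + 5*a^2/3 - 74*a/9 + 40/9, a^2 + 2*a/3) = 1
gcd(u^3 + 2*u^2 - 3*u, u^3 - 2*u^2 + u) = u^2 - u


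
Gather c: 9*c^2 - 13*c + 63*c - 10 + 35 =9*c^2 + 50*c + 25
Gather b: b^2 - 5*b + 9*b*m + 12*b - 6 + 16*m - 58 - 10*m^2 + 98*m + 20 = b^2 + b*(9*m + 7) - 10*m^2 + 114*m - 44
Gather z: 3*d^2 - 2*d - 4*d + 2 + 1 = 3*d^2 - 6*d + 3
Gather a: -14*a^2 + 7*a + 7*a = -14*a^2 + 14*a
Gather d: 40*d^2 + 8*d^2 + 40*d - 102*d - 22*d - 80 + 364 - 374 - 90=48*d^2 - 84*d - 180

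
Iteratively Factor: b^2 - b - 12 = (b + 3)*(b - 4)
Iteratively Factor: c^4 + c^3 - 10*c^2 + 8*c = (c + 4)*(c^3 - 3*c^2 + 2*c) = (c - 2)*(c + 4)*(c^2 - c) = c*(c - 2)*(c + 4)*(c - 1)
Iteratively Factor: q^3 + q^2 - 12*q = (q - 3)*(q^2 + 4*q) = (q - 3)*(q + 4)*(q)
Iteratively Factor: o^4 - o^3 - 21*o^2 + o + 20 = (o - 5)*(o^3 + 4*o^2 - o - 4) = (o - 5)*(o + 1)*(o^2 + 3*o - 4) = (o - 5)*(o - 1)*(o + 1)*(o + 4)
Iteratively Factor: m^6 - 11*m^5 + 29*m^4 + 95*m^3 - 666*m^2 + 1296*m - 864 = (m - 4)*(m^5 - 7*m^4 + m^3 + 99*m^2 - 270*m + 216) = (m - 4)*(m - 3)*(m^4 - 4*m^3 - 11*m^2 + 66*m - 72) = (m - 4)*(m - 3)^2*(m^3 - m^2 - 14*m + 24) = (m - 4)*(m - 3)^2*(m + 4)*(m^2 - 5*m + 6) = (m - 4)*(m - 3)^2*(m - 2)*(m + 4)*(m - 3)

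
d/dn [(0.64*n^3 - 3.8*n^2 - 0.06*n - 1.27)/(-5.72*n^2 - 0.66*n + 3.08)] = (-3.6608*n^4 - 0.844799999999999*n^3 + 8.0784*n^2 - 37.9368*n - 1.023)/(32.7184*n^4 + 7.5504*n^3 - 34.7996*n^2 - 4.0656*n + 9.4864)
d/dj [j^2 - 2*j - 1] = 2*j - 2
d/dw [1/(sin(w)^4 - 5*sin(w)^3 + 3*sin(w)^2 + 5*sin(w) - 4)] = (11*sin(w)/cos(w)^2 + 4 + cos(w)^(-2))/((sin(w) - 4)^2*(sin(w) - 1)*cos(w))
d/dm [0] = 0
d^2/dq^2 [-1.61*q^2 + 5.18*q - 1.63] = -3.22000000000000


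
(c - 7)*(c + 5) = c^2 - 2*c - 35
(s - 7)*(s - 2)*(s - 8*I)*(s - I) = s^4 - 9*s^3 - 9*I*s^3 + 6*s^2 + 81*I*s^2 + 72*s - 126*I*s - 112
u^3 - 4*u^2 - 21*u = u*(u - 7)*(u + 3)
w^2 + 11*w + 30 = (w + 5)*(w + 6)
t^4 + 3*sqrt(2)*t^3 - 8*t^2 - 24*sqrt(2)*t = t*(t - 2*sqrt(2))*(t + 2*sqrt(2))*(t + 3*sqrt(2))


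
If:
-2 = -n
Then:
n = 2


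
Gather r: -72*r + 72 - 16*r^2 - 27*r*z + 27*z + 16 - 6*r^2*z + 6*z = r^2*(-6*z - 16) + r*(-27*z - 72) + 33*z + 88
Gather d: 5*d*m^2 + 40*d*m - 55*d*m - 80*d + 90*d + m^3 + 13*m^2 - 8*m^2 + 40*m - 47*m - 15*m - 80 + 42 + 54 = d*(5*m^2 - 15*m + 10) + m^3 + 5*m^2 - 22*m + 16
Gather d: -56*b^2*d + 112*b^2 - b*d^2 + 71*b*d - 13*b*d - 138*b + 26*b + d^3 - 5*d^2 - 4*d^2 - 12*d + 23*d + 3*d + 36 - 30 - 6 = 112*b^2 - 112*b + d^3 + d^2*(-b - 9) + d*(-56*b^2 + 58*b + 14)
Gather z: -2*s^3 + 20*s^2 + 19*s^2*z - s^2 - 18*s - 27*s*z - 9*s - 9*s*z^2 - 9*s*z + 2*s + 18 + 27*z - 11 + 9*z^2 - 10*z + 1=-2*s^3 + 19*s^2 - 25*s + z^2*(9 - 9*s) + z*(19*s^2 - 36*s + 17) + 8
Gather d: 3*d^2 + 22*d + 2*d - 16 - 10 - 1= 3*d^2 + 24*d - 27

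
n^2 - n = n*(n - 1)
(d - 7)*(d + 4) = d^2 - 3*d - 28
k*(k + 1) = k^2 + k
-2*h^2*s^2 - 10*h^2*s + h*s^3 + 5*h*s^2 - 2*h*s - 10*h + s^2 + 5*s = (-2*h + s)*(s + 5)*(h*s + 1)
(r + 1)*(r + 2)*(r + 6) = r^3 + 9*r^2 + 20*r + 12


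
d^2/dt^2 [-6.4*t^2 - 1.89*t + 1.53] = -12.8000000000000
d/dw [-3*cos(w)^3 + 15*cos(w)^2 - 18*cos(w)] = 3*(3*cos(w)^2 - 10*cos(w) + 6)*sin(w)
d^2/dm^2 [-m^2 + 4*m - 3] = -2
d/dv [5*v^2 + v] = 10*v + 1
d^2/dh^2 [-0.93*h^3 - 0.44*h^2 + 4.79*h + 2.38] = -5.58*h - 0.88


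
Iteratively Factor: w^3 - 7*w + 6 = (w + 3)*(w^2 - 3*w + 2) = (w - 2)*(w + 3)*(w - 1)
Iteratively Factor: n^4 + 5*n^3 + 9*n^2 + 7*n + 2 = (n + 1)*(n^3 + 4*n^2 + 5*n + 2) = (n + 1)^2*(n^2 + 3*n + 2) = (n + 1)^3*(n + 2)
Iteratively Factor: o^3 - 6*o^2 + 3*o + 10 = (o + 1)*(o^2 - 7*o + 10) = (o - 2)*(o + 1)*(o - 5)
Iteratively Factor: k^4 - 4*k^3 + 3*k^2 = (k)*(k^3 - 4*k^2 + 3*k) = k^2*(k^2 - 4*k + 3) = k^2*(k - 3)*(k - 1)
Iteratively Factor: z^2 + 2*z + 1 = (z + 1)*(z + 1)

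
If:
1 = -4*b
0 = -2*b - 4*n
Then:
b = -1/4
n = 1/8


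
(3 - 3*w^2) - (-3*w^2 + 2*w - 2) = 5 - 2*w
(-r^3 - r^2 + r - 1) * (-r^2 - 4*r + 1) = r^5 + 5*r^4 + 2*r^3 - 4*r^2 + 5*r - 1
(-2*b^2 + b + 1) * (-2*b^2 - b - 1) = 4*b^4 - b^2 - 2*b - 1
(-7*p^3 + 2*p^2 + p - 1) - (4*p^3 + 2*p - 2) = -11*p^3 + 2*p^2 - p + 1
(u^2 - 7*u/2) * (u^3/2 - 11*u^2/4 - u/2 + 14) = u^5/2 - 9*u^4/2 + 73*u^3/8 + 63*u^2/4 - 49*u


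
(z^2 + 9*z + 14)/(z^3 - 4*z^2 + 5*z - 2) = (z^2 + 9*z + 14)/(z^3 - 4*z^2 + 5*z - 2)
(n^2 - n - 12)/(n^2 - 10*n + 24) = (n + 3)/(n - 6)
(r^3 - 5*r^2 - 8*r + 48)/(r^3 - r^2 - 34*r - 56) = (-r^3 + 5*r^2 + 8*r - 48)/(-r^3 + r^2 + 34*r + 56)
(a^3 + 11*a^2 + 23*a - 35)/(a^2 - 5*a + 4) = (a^2 + 12*a + 35)/(a - 4)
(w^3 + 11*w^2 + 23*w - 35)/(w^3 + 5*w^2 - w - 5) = (w + 7)/(w + 1)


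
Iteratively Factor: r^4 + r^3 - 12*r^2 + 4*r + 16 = (r - 2)*(r^3 + 3*r^2 - 6*r - 8) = (r - 2)*(r + 1)*(r^2 + 2*r - 8) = (r - 2)^2*(r + 1)*(r + 4)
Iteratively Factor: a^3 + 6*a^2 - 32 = (a + 4)*(a^2 + 2*a - 8) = (a - 2)*(a + 4)*(a + 4)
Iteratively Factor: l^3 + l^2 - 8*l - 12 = (l - 3)*(l^2 + 4*l + 4) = (l - 3)*(l + 2)*(l + 2)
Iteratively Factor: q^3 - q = (q - 1)*(q^2 + q) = (q - 1)*(q + 1)*(q)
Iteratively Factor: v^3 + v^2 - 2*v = (v + 2)*(v^2 - v) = (v - 1)*(v + 2)*(v)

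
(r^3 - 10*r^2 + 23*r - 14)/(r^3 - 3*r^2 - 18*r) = (-r^3 + 10*r^2 - 23*r + 14)/(r*(-r^2 + 3*r + 18))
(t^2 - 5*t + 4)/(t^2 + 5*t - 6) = (t - 4)/(t + 6)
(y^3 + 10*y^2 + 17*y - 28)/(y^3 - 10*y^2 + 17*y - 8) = (y^2 + 11*y + 28)/(y^2 - 9*y + 8)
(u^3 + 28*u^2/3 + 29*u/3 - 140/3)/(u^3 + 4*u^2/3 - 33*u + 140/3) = (u + 4)/(u - 4)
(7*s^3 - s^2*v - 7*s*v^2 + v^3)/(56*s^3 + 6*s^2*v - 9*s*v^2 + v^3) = (s^2 - v^2)/(8*s^2 + 2*s*v - v^2)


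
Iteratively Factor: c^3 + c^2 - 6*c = (c)*(c^2 + c - 6) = c*(c + 3)*(c - 2)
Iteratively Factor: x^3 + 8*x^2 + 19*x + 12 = (x + 1)*(x^2 + 7*x + 12) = (x + 1)*(x + 4)*(x + 3)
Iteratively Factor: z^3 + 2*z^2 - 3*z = (z + 3)*(z^2 - z) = z*(z + 3)*(z - 1)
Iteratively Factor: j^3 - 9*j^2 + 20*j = (j)*(j^2 - 9*j + 20) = j*(j - 4)*(j - 5)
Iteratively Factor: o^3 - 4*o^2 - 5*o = (o - 5)*(o^2 + o) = o*(o - 5)*(o + 1)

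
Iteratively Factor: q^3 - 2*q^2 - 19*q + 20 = (q - 1)*(q^2 - q - 20) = (q - 1)*(q + 4)*(q - 5)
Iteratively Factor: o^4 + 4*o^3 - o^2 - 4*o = (o + 1)*(o^3 + 3*o^2 - 4*o) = (o - 1)*(o + 1)*(o^2 + 4*o) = o*(o - 1)*(o + 1)*(o + 4)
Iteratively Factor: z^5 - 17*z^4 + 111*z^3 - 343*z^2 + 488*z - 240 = (z - 5)*(z^4 - 12*z^3 + 51*z^2 - 88*z + 48) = (z - 5)*(z - 3)*(z^3 - 9*z^2 + 24*z - 16) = (z - 5)*(z - 4)*(z - 3)*(z^2 - 5*z + 4) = (z - 5)*(z - 4)^2*(z - 3)*(z - 1)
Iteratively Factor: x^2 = (x)*(x)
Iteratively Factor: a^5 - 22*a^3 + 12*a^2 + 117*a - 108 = (a + 3)*(a^4 - 3*a^3 - 13*a^2 + 51*a - 36) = (a - 1)*(a + 3)*(a^3 - 2*a^2 - 15*a + 36) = (a - 3)*(a - 1)*(a + 3)*(a^2 + a - 12) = (a - 3)^2*(a - 1)*(a + 3)*(a + 4)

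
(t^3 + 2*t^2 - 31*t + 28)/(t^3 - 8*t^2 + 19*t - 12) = (t + 7)/(t - 3)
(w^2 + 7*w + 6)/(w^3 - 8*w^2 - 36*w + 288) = (w + 1)/(w^2 - 14*w + 48)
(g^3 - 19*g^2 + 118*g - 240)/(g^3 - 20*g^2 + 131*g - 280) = (g - 6)/(g - 7)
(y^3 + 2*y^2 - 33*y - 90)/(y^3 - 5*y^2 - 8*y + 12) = (y^2 + 8*y + 15)/(y^2 + y - 2)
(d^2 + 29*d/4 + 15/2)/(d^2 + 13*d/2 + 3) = (4*d + 5)/(2*(2*d + 1))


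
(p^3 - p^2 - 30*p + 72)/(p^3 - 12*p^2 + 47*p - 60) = (p + 6)/(p - 5)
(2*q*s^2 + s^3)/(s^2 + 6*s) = s*(2*q + s)/(s + 6)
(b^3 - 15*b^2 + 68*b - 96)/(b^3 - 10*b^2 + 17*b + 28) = (b^2 - 11*b + 24)/(b^2 - 6*b - 7)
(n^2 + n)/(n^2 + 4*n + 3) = n/(n + 3)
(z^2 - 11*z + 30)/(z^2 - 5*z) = (z - 6)/z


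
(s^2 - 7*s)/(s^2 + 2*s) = (s - 7)/(s + 2)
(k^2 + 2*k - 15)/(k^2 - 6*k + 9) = (k + 5)/(k - 3)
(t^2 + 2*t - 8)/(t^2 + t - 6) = (t + 4)/(t + 3)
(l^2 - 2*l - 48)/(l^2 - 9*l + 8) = (l + 6)/(l - 1)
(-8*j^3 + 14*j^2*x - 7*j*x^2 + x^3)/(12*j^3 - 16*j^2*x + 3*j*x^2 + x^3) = (-4*j + x)/(6*j + x)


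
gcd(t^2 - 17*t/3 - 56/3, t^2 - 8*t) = t - 8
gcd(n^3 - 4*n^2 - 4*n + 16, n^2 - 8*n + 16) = n - 4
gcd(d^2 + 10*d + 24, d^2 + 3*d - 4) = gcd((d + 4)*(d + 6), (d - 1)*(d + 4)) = d + 4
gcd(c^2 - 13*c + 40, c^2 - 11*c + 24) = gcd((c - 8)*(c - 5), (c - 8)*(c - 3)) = c - 8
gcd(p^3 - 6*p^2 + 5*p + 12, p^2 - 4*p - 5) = p + 1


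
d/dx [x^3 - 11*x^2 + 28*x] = 3*x^2 - 22*x + 28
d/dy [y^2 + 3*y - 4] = 2*y + 3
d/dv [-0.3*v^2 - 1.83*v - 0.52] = -0.6*v - 1.83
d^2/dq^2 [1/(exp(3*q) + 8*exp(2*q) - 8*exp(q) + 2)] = ((-9*exp(2*q) - 32*exp(q) + 8)*(exp(3*q) + 8*exp(2*q) - 8*exp(q) + 2) + 2*(3*exp(2*q) + 16*exp(q) - 8)^2*exp(q))*exp(q)/(exp(3*q) + 8*exp(2*q) - 8*exp(q) + 2)^3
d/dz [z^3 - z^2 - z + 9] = 3*z^2 - 2*z - 1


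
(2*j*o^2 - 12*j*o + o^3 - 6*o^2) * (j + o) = 2*j^2*o^2 - 12*j^2*o + 3*j*o^3 - 18*j*o^2 + o^4 - 6*o^3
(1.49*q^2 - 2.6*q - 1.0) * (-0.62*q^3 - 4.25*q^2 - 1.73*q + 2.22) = -0.9238*q^5 - 4.7205*q^4 + 9.0923*q^3 + 12.0558*q^2 - 4.042*q - 2.22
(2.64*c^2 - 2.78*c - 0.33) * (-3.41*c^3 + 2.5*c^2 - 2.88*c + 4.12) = -9.0024*c^5 + 16.0798*c^4 - 13.4279*c^3 + 18.0582*c^2 - 10.5032*c - 1.3596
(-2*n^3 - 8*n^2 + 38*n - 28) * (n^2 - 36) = -2*n^5 - 8*n^4 + 110*n^3 + 260*n^2 - 1368*n + 1008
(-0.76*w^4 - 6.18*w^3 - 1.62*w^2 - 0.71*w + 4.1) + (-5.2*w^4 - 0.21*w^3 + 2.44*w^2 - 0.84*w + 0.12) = -5.96*w^4 - 6.39*w^3 + 0.82*w^2 - 1.55*w + 4.22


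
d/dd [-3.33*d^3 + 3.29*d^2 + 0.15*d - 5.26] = -9.99*d^2 + 6.58*d + 0.15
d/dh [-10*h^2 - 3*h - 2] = -20*h - 3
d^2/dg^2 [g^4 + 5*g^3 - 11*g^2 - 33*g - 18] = 12*g^2 + 30*g - 22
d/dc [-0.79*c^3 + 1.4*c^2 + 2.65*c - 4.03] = -2.37*c^2 + 2.8*c + 2.65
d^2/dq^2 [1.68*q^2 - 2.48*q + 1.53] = 3.36000000000000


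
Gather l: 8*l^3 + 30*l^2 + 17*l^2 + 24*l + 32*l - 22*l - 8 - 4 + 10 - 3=8*l^3 + 47*l^2 + 34*l - 5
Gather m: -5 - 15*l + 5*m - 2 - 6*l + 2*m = -21*l + 7*m - 7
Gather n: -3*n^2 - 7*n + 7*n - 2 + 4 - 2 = -3*n^2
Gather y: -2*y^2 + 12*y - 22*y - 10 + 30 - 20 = -2*y^2 - 10*y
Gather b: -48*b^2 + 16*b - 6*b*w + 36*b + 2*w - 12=-48*b^2 + b*(52 - 6*w) + 2*w - 12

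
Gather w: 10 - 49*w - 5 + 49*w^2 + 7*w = 49*w^2 - 42*w + 5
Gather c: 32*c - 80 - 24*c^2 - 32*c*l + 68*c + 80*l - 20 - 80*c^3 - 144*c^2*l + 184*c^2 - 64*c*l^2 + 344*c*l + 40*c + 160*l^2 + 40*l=-80*c^3 + c^2*(160 - 144*l) + c*(-64*l^2 + 312*l + 140) + 160*l^2 + 120*l - 100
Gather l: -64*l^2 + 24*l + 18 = -64*l^2 + 24*l + 18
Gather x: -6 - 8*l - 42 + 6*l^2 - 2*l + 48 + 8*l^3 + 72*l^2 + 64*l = 8*l^3 + 78*l^2 + 54*l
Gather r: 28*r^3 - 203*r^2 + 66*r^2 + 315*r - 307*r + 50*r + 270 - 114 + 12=28*r^3 - 137*r^2 + 58*r + 168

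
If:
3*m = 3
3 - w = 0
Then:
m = 1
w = 3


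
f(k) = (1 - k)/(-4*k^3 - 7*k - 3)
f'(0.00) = 1.11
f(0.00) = -0.33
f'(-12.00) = 0.00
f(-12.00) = 0.00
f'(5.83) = -0.00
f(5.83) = 0.01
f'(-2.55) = 0.03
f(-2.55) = 0.04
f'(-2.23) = 0.05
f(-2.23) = 0.06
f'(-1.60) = 0.12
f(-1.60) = 0.11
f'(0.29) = 0.41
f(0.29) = -0.14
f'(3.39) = -0.00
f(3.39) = 0.01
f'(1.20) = 0.04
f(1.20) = 0.01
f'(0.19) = 0.55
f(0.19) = -0.19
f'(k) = (1 - k)*(12*k^2 + 7)/(-4*k^3 - 7*k - 3)^2 - 1/(-4*k^3 - 7*k - 3)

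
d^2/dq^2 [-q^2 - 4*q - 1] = -2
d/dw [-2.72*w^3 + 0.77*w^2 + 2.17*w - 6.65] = -8.16*w^2 + 1.54*w + 2.17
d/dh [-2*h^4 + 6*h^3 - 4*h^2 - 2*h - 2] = -8*h^3 + 18*h^2 - 8*h - 2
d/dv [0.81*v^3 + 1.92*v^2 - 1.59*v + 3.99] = 2.43*v^2 + 3.84*v - 1.59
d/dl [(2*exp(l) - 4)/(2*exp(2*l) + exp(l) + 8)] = 2*(-(exp(l) - 2)*(4*exp(l) + 1) + 2*exp(2*l) + exp(l) + 8)*exp(l)/(2*exp(2*l) + exp(l) + 8)^2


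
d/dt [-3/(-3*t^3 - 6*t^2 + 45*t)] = (-3*t^2 - 4*t + 15)/(t^2*(t^2 + 2*t - 15)^2)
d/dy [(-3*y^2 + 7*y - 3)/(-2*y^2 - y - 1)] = (17*y^2 - 6*y - 10)/(4*y^4 + 4*y^3 + 5*y^2 + 2*y + 1)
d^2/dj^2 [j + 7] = 0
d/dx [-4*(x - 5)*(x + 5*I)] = -8*x + 20 - 20*I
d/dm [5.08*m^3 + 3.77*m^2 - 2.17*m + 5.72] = 15.24*m^2 + 7.54*m - 2.17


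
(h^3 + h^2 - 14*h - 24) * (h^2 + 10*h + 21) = h^5 + 11*h^4 + 17*h^3 - 143*h^2 - 534*h - 504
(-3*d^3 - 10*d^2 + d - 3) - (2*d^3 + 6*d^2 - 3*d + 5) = -5*d^3 - 16*d^2 + 4*d - 8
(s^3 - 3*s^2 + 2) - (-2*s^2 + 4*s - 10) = s^3 - s^2 - 4*s + 12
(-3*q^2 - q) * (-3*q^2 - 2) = 9*q^4 + 3*q^3 + 6*q^2 + 2*q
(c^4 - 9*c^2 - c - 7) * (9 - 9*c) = -9*c^5 + 9*c^4 + 81*c^3 - 72*c^2 + 54*c - 63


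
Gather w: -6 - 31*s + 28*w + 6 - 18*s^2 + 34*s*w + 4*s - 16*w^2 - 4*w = -18*s^2 - 27*s - 16*w^2 + w*(34*s + 24)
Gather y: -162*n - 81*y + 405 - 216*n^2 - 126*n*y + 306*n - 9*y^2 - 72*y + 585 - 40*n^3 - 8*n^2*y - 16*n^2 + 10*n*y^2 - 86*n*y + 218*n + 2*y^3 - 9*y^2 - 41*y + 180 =-40*n^3 - 232*n^2 + 362*n + 2*y^3 + y^2*(10*n - 18) + y*(-8*n^2 - 212*n - 194) + 1170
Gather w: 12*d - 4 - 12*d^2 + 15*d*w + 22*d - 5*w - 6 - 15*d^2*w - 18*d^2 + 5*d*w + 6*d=-30*d^2 + 40*d + w*(-15*d^2 + 20*d - 5) - 10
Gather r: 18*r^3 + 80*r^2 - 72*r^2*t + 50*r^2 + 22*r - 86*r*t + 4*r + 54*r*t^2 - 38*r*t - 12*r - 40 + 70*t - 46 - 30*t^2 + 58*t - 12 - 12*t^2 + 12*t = 18*r^3 + r^2*(130 - 72*t) + r*(54*t^2 - 124*t + 14) - 42*t^2 + 140*t - 98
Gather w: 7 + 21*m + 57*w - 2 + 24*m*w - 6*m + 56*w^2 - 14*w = 15*m + 56*w^2 + w*(24*m + 43) + 5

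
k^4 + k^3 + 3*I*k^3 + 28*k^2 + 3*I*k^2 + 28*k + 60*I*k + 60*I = (k + 1)*(k - 5*I)*(k + 2*I)*(k + 6*I)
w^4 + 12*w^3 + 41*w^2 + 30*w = w*(w + 1)*(w + 5)*(w + 6)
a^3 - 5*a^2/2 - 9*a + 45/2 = (a - 3)*(a - 5/2)*(a + 3)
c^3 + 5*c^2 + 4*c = c*(c + 1)*(c + 4)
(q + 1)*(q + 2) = q^2 + 3*q + 2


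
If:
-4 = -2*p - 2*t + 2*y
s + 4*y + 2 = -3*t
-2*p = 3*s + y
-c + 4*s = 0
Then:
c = -68*y/11 - 64/11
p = 20*y/11 + 24/11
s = -17*y/11 - 16/11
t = -9*y/11 - 2/11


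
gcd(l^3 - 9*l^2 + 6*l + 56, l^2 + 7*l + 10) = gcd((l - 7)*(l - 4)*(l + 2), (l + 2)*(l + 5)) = l + 2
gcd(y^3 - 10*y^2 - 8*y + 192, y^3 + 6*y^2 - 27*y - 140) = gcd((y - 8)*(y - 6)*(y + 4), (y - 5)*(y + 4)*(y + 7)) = y + 4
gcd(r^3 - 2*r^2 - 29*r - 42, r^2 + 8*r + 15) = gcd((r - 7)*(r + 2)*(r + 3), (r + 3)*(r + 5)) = r + 3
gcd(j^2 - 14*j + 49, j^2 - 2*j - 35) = j - 7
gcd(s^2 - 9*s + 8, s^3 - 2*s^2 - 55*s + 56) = s^2 - 9*s + 8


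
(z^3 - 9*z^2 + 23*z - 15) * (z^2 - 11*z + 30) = z^5 - 20*z^4 + 152*z^3 - 538*z^2 + 855*z - 450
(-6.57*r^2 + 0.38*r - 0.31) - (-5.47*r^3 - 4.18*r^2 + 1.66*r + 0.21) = 5.47*r^3 - 2.39*r^2 - 1.28*r - 0.52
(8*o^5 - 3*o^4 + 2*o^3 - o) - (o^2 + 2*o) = 8*o^5 - 3*o^4 + 2*o^3 - o^2 - 3*o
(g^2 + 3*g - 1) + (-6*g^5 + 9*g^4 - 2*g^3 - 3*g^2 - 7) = -6*g^5 + 9*g^4 - 2*g^3 - 2*g^2 + 3*g - 8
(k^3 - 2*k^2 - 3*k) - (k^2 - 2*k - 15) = k^3 - 3*k^2 - k + 15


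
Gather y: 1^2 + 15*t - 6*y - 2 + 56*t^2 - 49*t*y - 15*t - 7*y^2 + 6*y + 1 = 56*t^2 - 49*t*y - 7*y^2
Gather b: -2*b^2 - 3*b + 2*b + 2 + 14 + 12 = -2*b^2 - b + 28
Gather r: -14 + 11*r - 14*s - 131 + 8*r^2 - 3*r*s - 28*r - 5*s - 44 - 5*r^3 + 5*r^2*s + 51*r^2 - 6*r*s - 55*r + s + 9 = -5*r^3 + r^2*(5*s + 59) + r*(-9*s - 72) - 18*s - 180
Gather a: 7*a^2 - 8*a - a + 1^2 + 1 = 7*a^2 - 9*a + 2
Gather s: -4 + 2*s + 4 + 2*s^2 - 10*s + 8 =2*s^2 - 8*s + 8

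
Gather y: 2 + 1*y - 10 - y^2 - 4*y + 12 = -y^2 - 3*y + 4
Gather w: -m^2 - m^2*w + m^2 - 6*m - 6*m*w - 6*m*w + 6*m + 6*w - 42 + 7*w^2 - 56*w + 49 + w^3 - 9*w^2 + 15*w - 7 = w^3 - 2*w^2 + w*(-m^2 - 12*m - 35)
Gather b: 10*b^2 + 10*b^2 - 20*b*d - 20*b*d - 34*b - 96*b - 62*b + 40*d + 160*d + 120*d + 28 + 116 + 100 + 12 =20*b^2 + b*(-40*d - 192) + 320*d + 256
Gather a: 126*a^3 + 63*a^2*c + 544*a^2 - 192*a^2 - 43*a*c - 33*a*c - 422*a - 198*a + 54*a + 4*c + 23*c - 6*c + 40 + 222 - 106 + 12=126*a^3 + a^2*(63*c + 352) + a*(-76*c - 566) + 21*c + 168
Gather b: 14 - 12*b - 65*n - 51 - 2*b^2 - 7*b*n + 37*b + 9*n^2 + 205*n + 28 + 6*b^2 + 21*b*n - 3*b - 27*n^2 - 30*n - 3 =4*b^2 + b*(14*n + 22) - 18*n^2 + 110*n - 12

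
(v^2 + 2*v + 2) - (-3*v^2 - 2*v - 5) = 4*v^2 + 4*v + 7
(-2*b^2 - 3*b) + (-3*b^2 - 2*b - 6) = -5*b^2 - 5*b - 6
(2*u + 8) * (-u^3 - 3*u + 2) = -2*u^4 - 8*u^3 - 6*u^2 - 20*u + 16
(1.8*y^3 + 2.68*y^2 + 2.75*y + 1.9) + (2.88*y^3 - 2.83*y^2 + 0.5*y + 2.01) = 4.68*y^3 - 0.15*y^2 + 3.25*y + 3.91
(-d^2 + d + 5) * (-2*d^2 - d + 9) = 2*d^4 - d^3 - 20*d^2 + 4*d + 45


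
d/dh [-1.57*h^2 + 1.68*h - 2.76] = 1.68 - 3.14*h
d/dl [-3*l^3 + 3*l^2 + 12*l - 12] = -9*l^2 + 6*l + 12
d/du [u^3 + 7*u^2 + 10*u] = 3*u^2 + 14*u + 10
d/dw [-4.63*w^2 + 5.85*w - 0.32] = 5.85 - 9.26*w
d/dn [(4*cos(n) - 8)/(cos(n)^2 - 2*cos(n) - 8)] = 4*(cos(n)^2 - 4*cos(n) + 12)*sin(n)/(sin(n)^2 + 2*cos(n) + 7)^2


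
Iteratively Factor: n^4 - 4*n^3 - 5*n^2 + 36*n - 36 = (n + 3)*(n^3 - 7*n^2 + 16*n - 12) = (n - 2)*(n + 3)*(n^2 - 5*n + 6) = (n - 2)^2*(n + 3)*(n - 3)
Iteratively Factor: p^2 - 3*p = (p - 3)*(p)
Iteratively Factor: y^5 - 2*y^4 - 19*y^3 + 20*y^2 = (y)*(y^4 - 2*y^3 - 19*y^2 + 20*y) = y*(y + 4)*(y^3 - 6*y^2 + 5*y) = y*(y - 5)*(y + 4)*(y^2 - y) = y^2*(y - 5)*(y + 4)*(y - 1)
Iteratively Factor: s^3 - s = (s - 1)*(s^2 + s) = s*(s - 1)*(s + 1)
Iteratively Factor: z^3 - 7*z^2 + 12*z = (z)*(z^2 - 7*z + 12) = z*(z - 3)*(z - 4)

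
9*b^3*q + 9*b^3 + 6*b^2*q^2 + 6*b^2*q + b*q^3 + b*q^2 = (3*b + q)^2*(b*q + b)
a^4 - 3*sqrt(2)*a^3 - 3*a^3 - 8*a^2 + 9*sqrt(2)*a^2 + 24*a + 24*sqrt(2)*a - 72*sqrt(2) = (a - 3)*(a - 3*sqrt(2))*(a - 2*sqrt(2))*(a + 2*sqrt(2))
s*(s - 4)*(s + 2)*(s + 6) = s^4 + 4*s^3 - 20*s^2 - 48*s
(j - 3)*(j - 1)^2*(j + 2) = j^4 - 3*j^3 - 3*j^2 + 11*j - 6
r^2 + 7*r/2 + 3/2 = (r + 1/2)*(r + 3)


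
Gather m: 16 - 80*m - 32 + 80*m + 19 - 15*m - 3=-15*m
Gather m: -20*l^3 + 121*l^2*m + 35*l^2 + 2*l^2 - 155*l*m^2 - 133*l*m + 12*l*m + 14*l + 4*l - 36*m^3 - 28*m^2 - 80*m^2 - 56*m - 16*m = -20*l^3 + 37*l^2 + 18*l - 36*m^3 + m^2*(-155*l - 108) + m*(121*l^2 - 121*l - 72)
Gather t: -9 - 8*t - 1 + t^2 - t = t^2 - 9*t - 10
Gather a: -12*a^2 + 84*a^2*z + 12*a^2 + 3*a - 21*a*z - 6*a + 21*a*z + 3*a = 84*a^2*z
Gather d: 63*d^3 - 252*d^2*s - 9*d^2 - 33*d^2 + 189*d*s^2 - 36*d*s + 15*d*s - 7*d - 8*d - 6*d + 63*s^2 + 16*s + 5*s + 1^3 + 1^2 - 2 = 63*d^3 + d^2*(-252*s - 42) + d*(189*s^2 - 21*s - 21) + 63*s^2 + 21*s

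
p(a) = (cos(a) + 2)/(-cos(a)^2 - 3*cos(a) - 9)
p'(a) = (-2*sin(a)*cos(a) - 3*sin(a))*(cos(a) + 2)/(-cos(a)^2 - 3*cos(a) - 9)^2 - sin(a)/(-cos(a)^2 - 3*cos(a) - 9)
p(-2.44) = -0.17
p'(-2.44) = -0.07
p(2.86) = -0.15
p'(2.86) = 0.03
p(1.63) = -0.22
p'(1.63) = 0.04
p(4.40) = -0.21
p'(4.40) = -0.06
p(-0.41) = -0.23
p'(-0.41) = 0.00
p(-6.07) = -0.23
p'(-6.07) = -0.00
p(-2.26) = -0.18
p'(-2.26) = -0.07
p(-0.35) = -0.23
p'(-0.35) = 0.00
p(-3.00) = -0.14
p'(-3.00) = -0.02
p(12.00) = -0.23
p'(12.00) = 0.00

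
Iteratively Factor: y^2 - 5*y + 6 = (y - 3)*(y - 2)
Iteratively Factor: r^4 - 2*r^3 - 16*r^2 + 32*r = (r - 2)*(r^3 - 16*r) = (r - 2)*(r + 4)*(r^2 - 4*r) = r*(r - 2)*(r + 4)*(r - 4)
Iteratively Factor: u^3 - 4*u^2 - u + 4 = (u - 4)*(u^2 - 1) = (u - 4)*(u - 1)*(u + 1)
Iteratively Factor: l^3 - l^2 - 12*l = (l - 4)*(l^2 + 3*l) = l*(l - 4)*(l + 3)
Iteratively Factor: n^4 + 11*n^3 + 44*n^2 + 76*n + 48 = (n + 4)*(n^3 + 7*n^2 + 16*n + 12) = (n + 2)*(n + 4)*(n^2 + 5*n + 6) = (n + 2)^2*(n + 4)*(n + 3)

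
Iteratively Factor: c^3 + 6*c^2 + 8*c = (c + 2)*(c^2 + 4*c) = c*(c + 2)*(c + 4)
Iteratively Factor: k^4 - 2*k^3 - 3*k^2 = (k + 1)*(k^3 - 3*k^2) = k*(k + 1)*(k^2 - 3*k) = k^2*(k + 1)*(k - 3)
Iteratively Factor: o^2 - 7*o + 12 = (o - 3)*(o - 4)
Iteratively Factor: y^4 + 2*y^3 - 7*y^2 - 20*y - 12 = (y + 1)*(y^3 + y^2 - 8*y - 12) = (y + 1)*(y + 2)*(y^2 - y - 6) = (y - 3)*(y + 1)*(y + 2)*(y + 2)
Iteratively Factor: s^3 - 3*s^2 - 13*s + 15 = (s + 3)*(s^2 - 6*s + 5) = (s - 1)*(s + 3)*(s - 5)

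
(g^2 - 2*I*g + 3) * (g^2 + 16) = g^4 - 2*I*g^3 + 19*g^2 - 32*I*g + 48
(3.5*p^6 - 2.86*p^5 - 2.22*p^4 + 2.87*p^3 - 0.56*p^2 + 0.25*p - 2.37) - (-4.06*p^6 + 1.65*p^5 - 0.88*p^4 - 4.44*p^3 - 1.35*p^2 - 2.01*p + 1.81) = 7.56*p^6 - 4.51*p^5 - 1.34*p^4 + 7.31*p^3 + 0.79*p^2 + 2.26*p - 4.18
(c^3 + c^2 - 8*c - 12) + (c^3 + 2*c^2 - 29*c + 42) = 2*c^3 + 3*c^2 - 37*c + 30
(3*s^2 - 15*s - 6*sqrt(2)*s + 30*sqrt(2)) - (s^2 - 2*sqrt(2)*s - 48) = 2*s^2 - 15*s - 4*sqrt(2)*s + 30*sqrt(2) + 48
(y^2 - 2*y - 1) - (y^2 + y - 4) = 3 - 3*y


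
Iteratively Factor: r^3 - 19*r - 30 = (r + 3)*(r^2 - 3*r - 10) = (r - 5)*(r + 3)*(r + 2)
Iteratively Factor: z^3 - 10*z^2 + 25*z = (z - 5)*(z^2 - 5*z) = z*(z - 5)*(z - 5)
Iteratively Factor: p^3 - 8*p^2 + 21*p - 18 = (p - 3)*(p^2 - 5*p + 6) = (p - 3)*(p - 2)*(p - 3)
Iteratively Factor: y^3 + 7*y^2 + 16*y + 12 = (y + 2)*(y^2 + 5*y + 6) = (y + 2)*(y + 3)*(y + 2)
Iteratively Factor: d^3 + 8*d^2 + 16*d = (d + 4)*(d^2 + 4*d) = (d + 4)^2*(d)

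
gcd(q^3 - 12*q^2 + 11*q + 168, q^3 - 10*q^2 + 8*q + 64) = q - 8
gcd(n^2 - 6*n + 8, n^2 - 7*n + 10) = n - 2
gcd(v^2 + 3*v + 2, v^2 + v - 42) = 1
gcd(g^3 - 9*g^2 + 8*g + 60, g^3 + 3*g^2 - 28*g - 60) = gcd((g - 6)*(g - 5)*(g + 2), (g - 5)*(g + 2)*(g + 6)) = g^2 - 3*g - 10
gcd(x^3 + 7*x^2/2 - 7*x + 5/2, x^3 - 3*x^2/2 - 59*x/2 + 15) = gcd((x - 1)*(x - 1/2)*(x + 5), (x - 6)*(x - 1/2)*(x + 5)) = x^2 + 9*x/2 - 5/2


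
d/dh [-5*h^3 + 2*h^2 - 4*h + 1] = -15*h^2 + 4*h - 4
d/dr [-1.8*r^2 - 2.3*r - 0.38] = -3.6*r - 2.3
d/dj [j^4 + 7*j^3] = j^2*(4*j + 21)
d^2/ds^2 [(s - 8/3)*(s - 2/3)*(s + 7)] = 6*s + 22/3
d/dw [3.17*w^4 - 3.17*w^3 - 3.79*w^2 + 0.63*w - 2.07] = 12.68*w^3 - 9.51*w^2 - 7.58*w + 0.63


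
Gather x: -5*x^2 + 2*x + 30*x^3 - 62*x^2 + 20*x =30*x^3 - 67*x^2 + 22*x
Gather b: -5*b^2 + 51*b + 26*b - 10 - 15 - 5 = -5*b^2 + 77*b - 30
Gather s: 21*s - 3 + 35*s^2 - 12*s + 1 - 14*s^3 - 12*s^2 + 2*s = -14*s^3 + 23*s^2 + 11*s - 2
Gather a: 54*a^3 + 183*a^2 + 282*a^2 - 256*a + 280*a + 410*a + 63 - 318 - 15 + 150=54*a^3 + 465*a^2 + 434*a - 120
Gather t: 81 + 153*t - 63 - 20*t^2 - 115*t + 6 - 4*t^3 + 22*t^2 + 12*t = -4*t^3 + 2*t^2 + 50*t + 24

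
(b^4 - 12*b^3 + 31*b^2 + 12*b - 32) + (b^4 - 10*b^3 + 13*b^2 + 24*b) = 2*b^4 - 22*b^3 + 44*b^2 + 36*b - 32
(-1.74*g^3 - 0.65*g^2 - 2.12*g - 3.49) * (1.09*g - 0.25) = -1.8966*g^4 - 0.2735*g^3 - 2.1483*g^2 - 3.2741*g + 0.8725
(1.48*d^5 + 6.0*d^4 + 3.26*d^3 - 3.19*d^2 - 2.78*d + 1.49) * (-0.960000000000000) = -1.4208*d^5 - 5.76*d^4 - 3.1296*d^3 + 3.0624*d^2 + 2.6688*d - 1.4304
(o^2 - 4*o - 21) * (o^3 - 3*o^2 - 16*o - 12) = o^5 - 7*o^4 - 25*o^3 + 115*o^2 + 384*o + 252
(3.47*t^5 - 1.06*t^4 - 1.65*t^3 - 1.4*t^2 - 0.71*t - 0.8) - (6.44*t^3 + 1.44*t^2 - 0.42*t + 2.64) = 3.47*t^5 - 1.06*t^4 - 8.09*t^3 - 2.84*t^2 - 0.29*t - 3.44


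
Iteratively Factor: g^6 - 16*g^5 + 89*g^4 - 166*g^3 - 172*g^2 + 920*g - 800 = (g - 2)*(g^5 - 14*g^4 + 61*g^3 - 44*g^2 - 260*g + 400) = (g - 5)*(g - 2)*(g^4 - 9*g^3 + 16*g^2 + 36*g - 80) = (g - 5)^2*(g - 2)*(g^3 - 4*g^2 - 4*g + 16) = (g - 5)^2*(g - 2)^2*(g^2 - 2*g - 8) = (g - 5)^2*(g - 4)*(g - 2)^2*(g + 2)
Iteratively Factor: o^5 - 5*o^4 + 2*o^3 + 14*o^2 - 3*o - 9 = (o + 1)*(o^4 - 6*o^3 + 8*o^2 + 6*o - 9) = (o + 1)^2*(o^3 - 7*o^2 + 15*o - 9) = (o - 3)*(o + 1)^2*(o^2 - 4*o + 3) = (o - 3)*(o - 1)*(o + 1)^2*(o - 3)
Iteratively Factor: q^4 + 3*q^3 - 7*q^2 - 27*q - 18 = (q - 3)*(q^3 + 6*q^2 + 11*q + 6) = (q - 3)*(q + 2)*(q^2 + 4*q + 3) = (q - 3)*(q + 2)*(q + 3)*(q + 1)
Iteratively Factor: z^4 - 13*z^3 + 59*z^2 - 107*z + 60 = (z - 1)*(z^3 - 12*z^2 + 47*z - 60) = (z - 4)*(z - 1)*(z^2 - 8*z + 15) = (z - 4)*(z - 3)*(z - 1)*(z - 5)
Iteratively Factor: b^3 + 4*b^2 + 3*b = (b)*(b^2 + 4*b + 3) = b*(b + 1)*(b + 3)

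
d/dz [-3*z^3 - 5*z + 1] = -9*z^2 - 5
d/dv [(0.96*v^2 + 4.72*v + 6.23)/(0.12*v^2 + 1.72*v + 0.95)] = (1.0848*v^2 + 0.328799999999999*v - 6.2316)/(0.0144*v^4 + 0.4128*v^3 + 3.1864*v^2 + 3.268*v + 0.9025)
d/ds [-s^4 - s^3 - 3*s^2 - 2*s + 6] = -4*s^3 - 3*s^2 - 6*s - 2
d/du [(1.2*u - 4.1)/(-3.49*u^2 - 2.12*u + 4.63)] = (4.188*u^2 - 28.618*u - 3.136)/(12.1801*u^4 + 14.7976*u^3 - 27.823*u^2 - 19.6312*u + 21.4369)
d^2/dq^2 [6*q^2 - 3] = 12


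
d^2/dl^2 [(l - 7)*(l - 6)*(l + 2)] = 6*l - 22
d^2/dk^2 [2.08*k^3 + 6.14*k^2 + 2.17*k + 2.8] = 12.48*k + 12.28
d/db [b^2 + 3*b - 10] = 2*b + 3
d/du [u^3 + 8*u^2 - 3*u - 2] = 3*u^2 + 16*u - 3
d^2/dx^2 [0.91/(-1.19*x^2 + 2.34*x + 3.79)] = (-2.577302*x^2 + 5.067972*x + 0.91*(2.38*x - 2.34)*(4.76*x - 4.68) + 8.208382)/(-1.19*x^2 + 2.34*x + 3.79)^3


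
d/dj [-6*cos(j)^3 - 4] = 18*sin(j)*cos(j)^2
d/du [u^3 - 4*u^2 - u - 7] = 3*u^2 - 8*u - 1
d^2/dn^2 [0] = 0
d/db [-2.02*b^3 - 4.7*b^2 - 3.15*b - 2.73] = -6.06*b^2 - 9.4*b - 3.15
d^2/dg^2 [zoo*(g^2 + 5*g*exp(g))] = zoo*(g*exp(g) + exp(g) + 1)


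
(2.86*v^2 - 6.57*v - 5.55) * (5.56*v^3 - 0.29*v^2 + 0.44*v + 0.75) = 15.9016*v^5 - 37.3586*v^4 - 27.6943*v^3 + 0.8637*v^2 - 7.3695*v - 4.1625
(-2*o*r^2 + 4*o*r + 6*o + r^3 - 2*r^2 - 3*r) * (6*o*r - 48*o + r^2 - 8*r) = -12*o^2*r^3 + 120*o^2*r^2 - 156*o^2*r - 288*o^2 + 4*o*r^4 - 40*o*r^3 + 52*o*r^2 + 96*o*r + r^5 - 10*r^4 + 13*r^3 + 24*r^2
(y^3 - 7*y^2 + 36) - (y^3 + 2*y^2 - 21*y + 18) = -9*y^2 + 21*y + 18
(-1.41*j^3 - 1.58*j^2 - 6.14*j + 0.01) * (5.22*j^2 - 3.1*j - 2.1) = -7.3602*j^5 - 3.8766*j^4 - 24.1918*j^3 + 22.4042*j^2 + 12.863*j - 0.021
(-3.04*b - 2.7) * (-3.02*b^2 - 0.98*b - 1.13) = 9.1808*b^3 + 11.1332*b^2 + 6.0812*b + 3.051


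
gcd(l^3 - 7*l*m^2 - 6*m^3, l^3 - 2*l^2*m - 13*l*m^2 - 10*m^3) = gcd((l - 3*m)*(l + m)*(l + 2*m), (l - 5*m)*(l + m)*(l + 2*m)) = l^2 + 3*l*m + 2*m^2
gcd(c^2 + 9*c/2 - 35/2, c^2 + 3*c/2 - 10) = c - 5/2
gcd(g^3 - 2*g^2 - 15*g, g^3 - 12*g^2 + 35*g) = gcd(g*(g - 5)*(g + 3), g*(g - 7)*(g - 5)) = g^2 - 5*g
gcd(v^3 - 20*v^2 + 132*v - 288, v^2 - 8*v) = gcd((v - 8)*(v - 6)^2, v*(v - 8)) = v - 8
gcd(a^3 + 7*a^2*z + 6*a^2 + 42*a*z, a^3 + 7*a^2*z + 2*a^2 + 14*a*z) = a^2 + 7*a*z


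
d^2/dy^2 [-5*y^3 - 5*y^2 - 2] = -30*y - 10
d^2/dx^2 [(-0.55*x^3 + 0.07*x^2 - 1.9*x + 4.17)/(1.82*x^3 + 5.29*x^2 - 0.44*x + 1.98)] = (11.054316*x^6 - 40.404*x^5 + 80.115672*x^4 + 541.087192*x^3 + 760.764042*x^2 - 41.930064*x - 88.501908)/(6.028568*x^9 + 52.567788*x^8 + 148.420818*x^7 + 142.294153*x^6 + 78.496308*x^5 + 159.784482*x^4 - 6.331688*x^3 + 63.366732*x^2 - 5.174928*x + 7.762392)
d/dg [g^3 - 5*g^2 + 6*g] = 3*g^2 - 10*g + 6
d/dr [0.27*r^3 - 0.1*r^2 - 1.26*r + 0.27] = 0.81*r^2 - 0.2*r - 1.26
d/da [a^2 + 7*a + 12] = 2*a + 7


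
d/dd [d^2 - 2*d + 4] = 2*d - 2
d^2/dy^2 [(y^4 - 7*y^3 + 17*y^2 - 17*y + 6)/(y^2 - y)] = 2 - 12/y^3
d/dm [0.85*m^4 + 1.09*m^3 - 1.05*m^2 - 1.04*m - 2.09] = 3.4*m^3 + 3.27*m^2 - 2.1*m - 1.04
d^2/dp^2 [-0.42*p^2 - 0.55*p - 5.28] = -0.840000000000000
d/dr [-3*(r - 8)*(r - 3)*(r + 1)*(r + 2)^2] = -15*r^4 + 72*r^3 + 207*r^2 - 216*r - 444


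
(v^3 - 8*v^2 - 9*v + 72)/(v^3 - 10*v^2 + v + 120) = (v - 3)/(v - 5)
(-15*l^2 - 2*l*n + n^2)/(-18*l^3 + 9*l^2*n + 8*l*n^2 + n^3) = (5*l - n)/(6*l^2 - 5*l*n - n^2)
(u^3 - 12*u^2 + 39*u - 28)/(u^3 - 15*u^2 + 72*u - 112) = (u - 1)/(u - 4)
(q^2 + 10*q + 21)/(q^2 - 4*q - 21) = (q + 7)/(q - 7)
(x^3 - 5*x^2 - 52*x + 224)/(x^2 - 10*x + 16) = (x^2 + 3*x - 28)/(x - 2)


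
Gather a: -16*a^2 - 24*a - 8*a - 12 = -16*a^2 - 32*a - 12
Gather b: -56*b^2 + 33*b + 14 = -56*b^2 + 33*b + 14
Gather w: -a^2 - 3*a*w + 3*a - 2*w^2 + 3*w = -a^2 + 3*a - 2*w^2 + w*(3 - 3*a)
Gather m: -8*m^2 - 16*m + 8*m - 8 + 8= -8*m^2 - 8*m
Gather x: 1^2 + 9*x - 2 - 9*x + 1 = 0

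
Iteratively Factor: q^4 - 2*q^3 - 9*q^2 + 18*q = (q - 3)*(q^3 + q^2 - 6*q) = q*(q - 3)*(q^2 + q - 6) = q*(q - 3)*(q - 2)*(q + 3)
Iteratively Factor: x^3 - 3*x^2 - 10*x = (x)*(x^2 - 3*x - 10) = x*(x - 5)*(x + 2)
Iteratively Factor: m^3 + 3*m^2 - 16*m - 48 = (m + 4)*(m^2 - m - 12) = (m - 4)*(m + 4)*(m + 3)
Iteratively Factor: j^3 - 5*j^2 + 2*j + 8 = (j - 4)*(j^2 - j - 2) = (j - 4)*(j - 2)*(j + 1)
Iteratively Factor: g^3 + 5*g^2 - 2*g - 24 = (g - 2)*(g^2 + 7*g + 12) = (g - 2)*(g + 4)*(g + 3)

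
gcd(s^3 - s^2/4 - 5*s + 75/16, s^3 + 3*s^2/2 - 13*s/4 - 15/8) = s^2 + s - 15/4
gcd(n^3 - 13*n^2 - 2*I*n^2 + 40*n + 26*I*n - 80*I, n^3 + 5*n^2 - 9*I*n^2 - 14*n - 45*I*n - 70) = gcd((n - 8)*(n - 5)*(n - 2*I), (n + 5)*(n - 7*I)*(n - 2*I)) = n - 2*I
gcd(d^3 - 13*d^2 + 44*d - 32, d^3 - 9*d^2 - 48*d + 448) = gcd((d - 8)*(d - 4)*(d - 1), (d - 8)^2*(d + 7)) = d - 8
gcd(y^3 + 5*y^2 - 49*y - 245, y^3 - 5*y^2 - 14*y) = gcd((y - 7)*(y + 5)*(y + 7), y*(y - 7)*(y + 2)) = y - 7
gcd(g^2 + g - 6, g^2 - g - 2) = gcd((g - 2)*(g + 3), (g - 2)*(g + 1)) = g - 2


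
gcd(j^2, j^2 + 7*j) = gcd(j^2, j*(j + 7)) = j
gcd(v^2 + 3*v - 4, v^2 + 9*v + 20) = v + 4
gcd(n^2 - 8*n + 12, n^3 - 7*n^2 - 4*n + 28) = n - 2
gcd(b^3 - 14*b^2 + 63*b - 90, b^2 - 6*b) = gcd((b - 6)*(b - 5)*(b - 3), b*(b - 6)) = b - 6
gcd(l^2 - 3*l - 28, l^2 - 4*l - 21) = l - 7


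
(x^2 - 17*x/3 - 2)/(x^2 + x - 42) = (x + 1/3)/(x + 7)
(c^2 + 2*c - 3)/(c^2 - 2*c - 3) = (-c^2 - 2*c + 3)/(-c^2 + 2*c + 3)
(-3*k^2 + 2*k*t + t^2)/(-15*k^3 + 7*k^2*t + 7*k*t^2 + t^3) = 1/(5*k + t)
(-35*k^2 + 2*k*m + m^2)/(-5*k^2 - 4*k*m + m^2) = (7*k + m)/(k + m)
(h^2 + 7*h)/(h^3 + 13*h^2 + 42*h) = 1/(h + 6)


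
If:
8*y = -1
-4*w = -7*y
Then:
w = -7/32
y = -1/8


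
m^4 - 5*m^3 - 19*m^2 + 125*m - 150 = (m - 5)*(m - 3)*(m - 2)*(m + 5)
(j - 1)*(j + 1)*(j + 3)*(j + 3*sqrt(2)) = j^4 + 3*j^3 + 3*sqrt(2)*j^3 - j^2 + 9*sqrt(2)*j^2 - 3*sqrt(2)*j - 3*j - 9*sqrt(2)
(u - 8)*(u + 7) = u^2 - u - 56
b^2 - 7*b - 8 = (b - 8)*(b + 1)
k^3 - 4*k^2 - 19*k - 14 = (k - 7)*(k + 1)*(k + 2)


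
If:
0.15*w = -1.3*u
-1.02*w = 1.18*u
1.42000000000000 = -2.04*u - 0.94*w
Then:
No Solution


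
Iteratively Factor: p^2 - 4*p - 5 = (p + 1)*(p - 5)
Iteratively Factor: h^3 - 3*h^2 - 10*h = (h + 2)*(h^2 - 5*h) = (h - 5)*(h + 2)*(h)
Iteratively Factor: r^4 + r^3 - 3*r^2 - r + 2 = (r + 1)*(r^3 - 3*r + 2) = (r - 1)*(r + 1)*(r^2 + r - 2) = (r - 1)^2*(r + 1)*(r + 2)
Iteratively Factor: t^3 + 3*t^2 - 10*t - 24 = (t + 4)*(t^2 - t - 6) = (t + 2)*(t + 4)*(t - 3)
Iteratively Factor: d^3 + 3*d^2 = (d + 3)*(d^2) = d*(d + 3)*(d)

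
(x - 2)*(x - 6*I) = x^2 - 2*x - 6*I*x + 12*I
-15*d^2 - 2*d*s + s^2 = (-5*d + s)*(3*d + s)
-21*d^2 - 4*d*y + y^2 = (-7*d + y)*(3*d + y)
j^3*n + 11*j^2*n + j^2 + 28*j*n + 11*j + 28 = (j + 4)*(j + 7)*(j*n + 1)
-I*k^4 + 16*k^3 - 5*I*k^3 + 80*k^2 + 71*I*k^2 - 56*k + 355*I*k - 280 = (k + 5)*(k + 7*I)*(k + 8*I)*(-I*k + 1)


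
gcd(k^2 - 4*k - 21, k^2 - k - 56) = 1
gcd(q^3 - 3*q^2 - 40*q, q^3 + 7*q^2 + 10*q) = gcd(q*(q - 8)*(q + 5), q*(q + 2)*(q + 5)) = q^2 + 5*q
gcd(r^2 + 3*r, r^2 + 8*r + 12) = 1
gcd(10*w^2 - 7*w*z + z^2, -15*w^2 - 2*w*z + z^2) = -5*w + z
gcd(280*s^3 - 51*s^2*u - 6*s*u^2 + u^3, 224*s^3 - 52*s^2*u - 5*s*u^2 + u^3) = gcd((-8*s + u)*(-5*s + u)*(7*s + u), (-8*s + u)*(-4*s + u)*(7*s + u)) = 56*s^2 + s*u - u^2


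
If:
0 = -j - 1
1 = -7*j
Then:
No Solution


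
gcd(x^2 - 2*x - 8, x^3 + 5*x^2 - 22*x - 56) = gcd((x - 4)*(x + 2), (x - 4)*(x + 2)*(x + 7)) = x^2 - 2*x - 8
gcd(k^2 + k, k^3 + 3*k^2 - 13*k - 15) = k + 1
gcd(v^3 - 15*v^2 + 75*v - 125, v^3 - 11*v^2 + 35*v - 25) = v^2 - 10*v + 25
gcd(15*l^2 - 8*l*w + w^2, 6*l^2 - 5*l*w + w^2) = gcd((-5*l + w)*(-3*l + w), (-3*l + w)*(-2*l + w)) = -3*l + w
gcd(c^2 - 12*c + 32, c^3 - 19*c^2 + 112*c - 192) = c - 8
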